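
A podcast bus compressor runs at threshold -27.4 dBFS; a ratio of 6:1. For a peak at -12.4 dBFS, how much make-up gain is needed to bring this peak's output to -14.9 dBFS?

10 dB

The peak compresses to -27.4 + 15/6 = -24.9 dBFS.
To reach -14.9 dBFS requires -14.9 − (-24.9) = 10 dB of make-up.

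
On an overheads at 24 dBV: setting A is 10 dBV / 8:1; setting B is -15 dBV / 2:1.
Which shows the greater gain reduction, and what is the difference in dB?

A: GR = 14 − 14/8 = 12.25 dB.
B: GR = 39 − 39/2 = 19.5 dB.
B applies 7.25 dB more gain reduction.

B, by 7.25 dB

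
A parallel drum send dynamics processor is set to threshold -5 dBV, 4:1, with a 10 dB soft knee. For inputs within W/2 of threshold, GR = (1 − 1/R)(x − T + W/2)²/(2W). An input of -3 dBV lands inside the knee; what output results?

x − T + W/2 = -3 − (-5) + 5 = 7.
GR = (1 − 1/4) × 7² / 20 = 0.75 × 49 / 20 = 1.8375 dB.
Output = -3 − 1.8375 = -4.8375 dBV.

-4.8375 dBV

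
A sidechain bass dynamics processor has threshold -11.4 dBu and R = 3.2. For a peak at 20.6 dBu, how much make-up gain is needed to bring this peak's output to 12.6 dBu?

14 dB

Without make-up, output = threshold + overshoot/3.2 = -11.4 + 10 = -1.4 dBu.
Gap to target: 14 dB.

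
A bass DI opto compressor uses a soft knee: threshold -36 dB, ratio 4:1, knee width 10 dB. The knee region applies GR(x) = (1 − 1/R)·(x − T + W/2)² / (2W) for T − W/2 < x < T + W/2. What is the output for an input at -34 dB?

x − T + W/2 = -34 − (-36) + 5 = 7.
GR = (1 − 1/4) × 7² / 20 = 0.75 × 49 / 20 = 1.8375 dB.
Output = -34 − 1.8375 = -35.8375 dB.

-35.8375 dB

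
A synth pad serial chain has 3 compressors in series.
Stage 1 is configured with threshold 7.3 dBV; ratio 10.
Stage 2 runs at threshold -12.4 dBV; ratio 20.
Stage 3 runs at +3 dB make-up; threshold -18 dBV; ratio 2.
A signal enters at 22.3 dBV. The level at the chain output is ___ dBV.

-11.67 dBV

Stage 1: overshoot 15 dB → 15/10 = 1.5 dB → 8.8 dBV.
Stage 2: overshoot 21.2 dB → 21.2/20 = 1.06 dB → -11.34 dBV.
Stage 3: 6.66 dB above -18 dBV, reduced 2:1 to 3.33 dB above → -14.67 dBV; +3 dB make-up → -11.67 dBV.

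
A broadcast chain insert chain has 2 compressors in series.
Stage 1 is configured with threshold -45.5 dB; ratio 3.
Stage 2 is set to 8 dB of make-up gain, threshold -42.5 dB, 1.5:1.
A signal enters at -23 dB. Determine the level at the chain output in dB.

-31.5 dB

Stage 1: 22.5 dB above -45.5 dB, reduced 3:1 to 7.5 dB above → -38 dB.
Stage 2: -38 dB is 4.5 dB over -42.5 dB; at 1.5:1 that becomes 3 dB over, giving -39.5 dB; +8 dB make-up → -31.5 dB.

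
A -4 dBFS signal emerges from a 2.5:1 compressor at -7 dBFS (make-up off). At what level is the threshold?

Input is 5 dB above T (since output overshoot × R = input overshoot: (-7 − T)·2.5 = -4 − T gives T = -9 dBFS).
Check: -9 + (-4 − (-9))/2.5 = -9 + 2 = -7 dBFS. ✓

-9 dBFS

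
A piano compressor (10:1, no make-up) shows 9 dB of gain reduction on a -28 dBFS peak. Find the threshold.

Let T be the threshold. Output overshoot = (input overshoot)/R, so -37 − T = (-28 − T)/10.
10·(-37 − T) = -28 − T → 9·T = -370 − (-28) = -342.
T = -342/9 = -38 dBFS.

-38 dBFS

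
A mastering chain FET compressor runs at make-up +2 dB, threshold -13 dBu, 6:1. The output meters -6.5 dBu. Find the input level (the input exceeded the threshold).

14 dBu

Before make-up, the level was -6.5 − 2 = -8.5 dBu.
That's 4.5 dB above the -13 dBu threshold.
Input overshoot = R × output overshoot = 27 dB → input = -13 + 27 = 14 dBu.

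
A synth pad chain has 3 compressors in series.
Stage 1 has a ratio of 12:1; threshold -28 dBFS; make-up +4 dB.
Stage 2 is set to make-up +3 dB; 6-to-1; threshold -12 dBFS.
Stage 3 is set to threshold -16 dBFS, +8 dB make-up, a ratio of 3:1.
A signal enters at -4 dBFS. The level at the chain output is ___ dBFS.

-11 dBFS

Stage 1: overshoot 24 dB → 24/12 = 2 dB → -26 dBFS; +4 dB make-up → -22 dBFS.
Stage 2: -22 dBFS ≤ -12 dBFS, so stage 2 doesn't engage; make-up brings it to -19 dBFS.
Stage 3: below threshold (-19 ≤ -16); passes unchanged; make-up brings it to -11 dBFS.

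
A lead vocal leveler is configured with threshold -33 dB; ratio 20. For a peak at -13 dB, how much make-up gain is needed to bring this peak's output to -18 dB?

Without make-up, output = threshold + overshoot/20 = -33 + 1 = -32 dB.
Gap to target: 14 dB.

14 dB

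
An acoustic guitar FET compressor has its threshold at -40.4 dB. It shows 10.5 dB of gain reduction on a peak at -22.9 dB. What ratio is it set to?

Input overshoot = -22.9 − (-40.4) = 17.5 dB.
Output overshoot = 17.5 − 10.5 = 7 dB.
Ratio = input overshoot / output overshoot = 17.5 / 7 = 2.5.

2.5:1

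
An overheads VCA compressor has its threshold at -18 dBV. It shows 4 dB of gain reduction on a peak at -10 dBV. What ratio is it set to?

Input overshoot = -10 − (-18) = 8 dB.
Output overshoot = 8 − 4 = 4 dB.
Ratio = input overshoot / output overshoot = 8 / 4 = 2.

2:1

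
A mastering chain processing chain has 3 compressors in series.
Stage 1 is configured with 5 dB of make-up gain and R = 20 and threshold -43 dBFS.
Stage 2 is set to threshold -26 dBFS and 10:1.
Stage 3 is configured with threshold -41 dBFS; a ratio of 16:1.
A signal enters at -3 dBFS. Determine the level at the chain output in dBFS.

-40.6875 dBFS

Stage 1: overshoot 40 dB → 40/20 = 2 dB → -41 dBFS; +5 dB make-up → -36 dBFS.
Stage 2: -36 dBFS is at or below the -26 dBFS threshold — no compression; output -36 dBFS.
Stage 3: 5 dB above -41 dBFS, reduced 16:1 to 0.3125 dB above → -40.6875 dBFS.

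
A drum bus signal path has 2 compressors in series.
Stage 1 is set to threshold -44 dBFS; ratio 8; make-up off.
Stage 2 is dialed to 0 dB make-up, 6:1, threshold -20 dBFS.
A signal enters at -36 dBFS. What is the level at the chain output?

Stage 1: 8 dB above -44 dBFS, reduced 8:1 to 1 dB above → -43 dBFS.
Stage 2: -43 dBFS is at or below the -20 dBFS threshold — no compression; output -43 dBFS.

-43 dBFS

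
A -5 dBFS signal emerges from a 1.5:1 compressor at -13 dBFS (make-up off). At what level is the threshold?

Gain reduction = -5 − (-13) = 8 dB; output overshoot = GR / (R − 1) = 8 / 0.5 = 16 dB.
Threshold = output − output overshoot = -13 − 16 = -29 dBFS.

-29 dBFS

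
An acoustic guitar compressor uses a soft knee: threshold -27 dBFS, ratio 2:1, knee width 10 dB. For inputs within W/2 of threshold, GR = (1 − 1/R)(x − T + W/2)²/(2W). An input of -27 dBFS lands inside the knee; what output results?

x − T + W/2 = -27 − (-27) + 5 = 5.
GR = (1 − 1/2) × 5² / 20 = 0.5 × 25 / 20 = 0.625 dB.
Output = -27 − 0.625 = -27.625 dBFS.

-27.625 dBFS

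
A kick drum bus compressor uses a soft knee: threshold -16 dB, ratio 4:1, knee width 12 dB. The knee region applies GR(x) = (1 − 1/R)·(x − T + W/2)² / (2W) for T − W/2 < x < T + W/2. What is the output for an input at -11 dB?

-14.78125 dB

x − T + W/2 = -11 − (-16) + 6 = 11.
GR = (1 − 1/4) × 11² / 24 = 0.75 × 121 / 24 = 3.78125 dB.
Output = -11 − 3.78125 = -14.78125 dB.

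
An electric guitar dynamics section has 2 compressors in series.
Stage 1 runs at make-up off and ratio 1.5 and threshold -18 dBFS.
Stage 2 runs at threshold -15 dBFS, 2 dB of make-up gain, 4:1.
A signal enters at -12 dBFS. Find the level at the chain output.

Stage 1: overshoot 6 dB → 6/1.5 = 4 dB → -14 dBFS.
Stage 2: -14 dBFS is 1 dB over -15 dBFS; at 4:1 that becomes 0.25 dB over, giving -14.75 dBFS; +2 dB make-up → -12.75 dBFS.

-12.75 dBFS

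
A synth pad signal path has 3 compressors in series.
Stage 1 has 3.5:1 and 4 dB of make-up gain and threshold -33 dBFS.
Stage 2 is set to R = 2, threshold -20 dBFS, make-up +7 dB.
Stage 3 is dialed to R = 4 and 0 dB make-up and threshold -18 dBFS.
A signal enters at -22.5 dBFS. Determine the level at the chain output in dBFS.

-19 dBFS

Stage 1: -22.5 dBFS is 10.5 dB over -33 dBFS; at 3.5:1 that becomes 3 dB over, giving -30 dBFS; +4 dB make-up → -26 dBFS.
Stage 2: -26 dBFS ≤ -20 dBFS, so stage 2 doesn't engage; make-up brings it to -19 dBFS.
Stage 3: -19 dBFS is at or below the -18 dBFS threshold — no compression; output -19 dBFS.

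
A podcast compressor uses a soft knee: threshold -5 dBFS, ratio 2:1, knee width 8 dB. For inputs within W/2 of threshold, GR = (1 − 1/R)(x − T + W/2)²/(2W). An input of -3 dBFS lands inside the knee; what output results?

x − T + W/2 = -3 − (-5) + 4 = 6.
GR = (1 − 1/2) × 6² / 16 = 0.5 × 36 / 16 = 1.125 dB.
Output = -3 − 1.125 = -4.125 dBFS.

-4.125 dBFS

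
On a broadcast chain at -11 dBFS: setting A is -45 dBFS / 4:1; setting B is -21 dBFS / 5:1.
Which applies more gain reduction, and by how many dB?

A: overshoot 34 dB → output overshoot 8.5 dB → GR 25.5 dB.
B: overshoot 10 dB → output overshoot 2 dB → GR 8 dB.
Difference: 17.5 dB in favour of A.

A, by 17.5 dB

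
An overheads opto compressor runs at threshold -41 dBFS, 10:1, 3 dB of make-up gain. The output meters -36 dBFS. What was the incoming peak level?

-21 dBFS

Remove make-up: -36 − 3 = -39 dBFS.
Post-compression overshoot = -39 − (-41) = 2 dB.
Before 10:1 compression the overshoot was 2 × 10 = 20 dB, so input = -41 + 20 = -21 dBFS.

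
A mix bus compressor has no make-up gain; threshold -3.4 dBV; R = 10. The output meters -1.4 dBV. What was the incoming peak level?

That's 2 dB above the -3.4 dBV threshold.
Undo the ratio: input overshoot = 2 × 10 = 20 dB, giving input = 16.6 dBV.

16.6 dBV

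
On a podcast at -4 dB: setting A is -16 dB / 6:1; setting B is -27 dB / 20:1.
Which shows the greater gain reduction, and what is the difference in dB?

B, by 11.85 dB

A: GR = 12 − 12/6 = 10 dB.
B: GR = 23 − 23/20 = 21.85 dB.
B reduces 11.85 dB more.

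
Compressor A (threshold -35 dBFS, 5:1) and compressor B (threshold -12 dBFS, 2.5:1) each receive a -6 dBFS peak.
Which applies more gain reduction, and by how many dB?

A: 29 dB over, compressed to 5.8 dB over, so 23.2 dB of GR.
B: 6 dB over, compressed to 2.4 dB over, so 3.6 dB of GR.
A applies 19.6 dB more gain reduction.

A, by 19.6 dB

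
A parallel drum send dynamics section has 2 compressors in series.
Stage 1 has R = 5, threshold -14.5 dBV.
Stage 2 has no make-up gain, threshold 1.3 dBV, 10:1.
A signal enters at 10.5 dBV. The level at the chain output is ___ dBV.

Stage 1: 25 dB above -14.5 dBV, reduced 5:1 to 5 dB above → -9.5 dBV.
Stage 2: -9.5 dBV ≤ 1.3 dBV, so stage 2 doesn't engage; output -9.5 dBV.

-9.5 dBV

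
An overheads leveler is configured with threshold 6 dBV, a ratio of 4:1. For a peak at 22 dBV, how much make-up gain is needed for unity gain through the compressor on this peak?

Without make-up, output = threshold + overshoot/4 = 6 + 4 = 10 dBV.
Gap to target: 12 dB.

12 dB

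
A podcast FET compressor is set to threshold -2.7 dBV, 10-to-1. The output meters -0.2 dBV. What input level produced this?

Post-compression overshoot = -0.2 − (-2.7) = 2.5 dB.
Undo the ratio: input overshoot = 2.5 × 10 = 25 dB, giving input = 22.3 dBV.

22.3 dBV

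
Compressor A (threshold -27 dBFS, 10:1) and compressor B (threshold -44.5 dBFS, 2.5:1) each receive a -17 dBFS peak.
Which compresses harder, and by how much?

B, by 7.5 dB

A: GR = 10 − 10/10 = 9 dB.
B: GR = 27.5 − 27.5/2.5 = 16.5 dB.
B applies 7.5 dB more gain reduction.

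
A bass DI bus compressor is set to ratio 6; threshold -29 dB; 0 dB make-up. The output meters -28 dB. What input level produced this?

-23 dB

Post-compression overshoot = -28 − (-29) = 1 dB.
Before 6:1 compression the overshoot was 1 × 6 = 6 dB, so input = -29 + 6 = -23 dB.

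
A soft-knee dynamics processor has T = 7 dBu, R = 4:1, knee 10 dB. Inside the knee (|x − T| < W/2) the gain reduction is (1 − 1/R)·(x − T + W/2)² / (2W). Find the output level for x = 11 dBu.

x − T + W/2 = 11 − 7 + 5 = 9.
GR = (1 − 1/4) × 9² / 20 = 0.75 × 81 / 20 = 3.0375 dB.
Output = 11 − 3.0375 = 7.9625 dBu.

7.9625 dBu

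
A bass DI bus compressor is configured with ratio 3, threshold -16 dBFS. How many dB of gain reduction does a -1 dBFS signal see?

10 dB

The signal is 15 dB above threshold.
After 3:1 compression the overshoot becomes 15/3 = 5 dB.
So the signal is attenuated by 15 − 5 = 10 dB.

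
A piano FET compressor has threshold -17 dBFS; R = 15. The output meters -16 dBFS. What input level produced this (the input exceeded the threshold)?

-2 dBFS

The compressed level sits -16 − (-17) = 1 dB over threshold.
Undo the ratio: input overshoot = 1 × 15 = 15 dB, giving input = -2 dBFS.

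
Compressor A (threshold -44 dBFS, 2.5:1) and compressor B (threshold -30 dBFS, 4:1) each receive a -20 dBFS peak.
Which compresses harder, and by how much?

A: GR = 24 − 24/2.5 = 14.4 dB.
B: GR = 10 − 10/4 = 7.5 dB.
Difference: 6.9 dB in favour of A.

A, by 6.9 dB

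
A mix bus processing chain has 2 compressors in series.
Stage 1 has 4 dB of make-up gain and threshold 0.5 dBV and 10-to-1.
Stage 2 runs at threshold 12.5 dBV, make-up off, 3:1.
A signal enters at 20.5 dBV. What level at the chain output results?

6.5 dBV

Stage 1: 20 dB above 0.5 dBV, reduced 10:1 to 2 dB above → 2.5 dBV; +4 dB make-up → 6.5 dBV.
Stage 2: below threshold (6.5 ≤ 12.5); passes unchanged; output 6.5 dBV.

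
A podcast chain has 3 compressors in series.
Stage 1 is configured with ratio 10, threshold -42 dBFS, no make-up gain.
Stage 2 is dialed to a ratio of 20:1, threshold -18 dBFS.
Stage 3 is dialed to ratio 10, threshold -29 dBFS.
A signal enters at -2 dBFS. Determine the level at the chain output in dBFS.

-38 dBFS

Stage 1: -2 dBFS is 40 dB over -42 dBFS; at 10:1 that becomes 4 dB over, giving -38 dBFS.
Stage 2: below threshold (-38 ≤ -18); passes unchanged; output -38 dBFS.
Stage 3: -38 dBFS is at or below the -29 dBFS threshold — no compression; output -38 dBFS.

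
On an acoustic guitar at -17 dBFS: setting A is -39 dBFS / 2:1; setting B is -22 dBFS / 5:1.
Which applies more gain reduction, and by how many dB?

A: overshoot 22 dB → output overshoot 11 dB → GR 11 dB.
B: overshoot 5 dB → output overshoot 1 dB → GR 4 dB.
A applies 7 dB more gain reduction.

A, by 7 dB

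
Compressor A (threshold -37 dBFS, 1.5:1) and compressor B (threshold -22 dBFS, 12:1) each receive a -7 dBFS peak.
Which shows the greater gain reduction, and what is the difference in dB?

A: GR = 30 − 30/1.5 = 10 dB.
B: GR = 15 − 15/12 = 13.75 dB.
Difference: 3.75 dB in favour of B.

B, by 3.75 dB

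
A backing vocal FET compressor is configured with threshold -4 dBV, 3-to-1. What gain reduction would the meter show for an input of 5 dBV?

5 dBV exceeds the threshold by 9 dB.
At 3:1, output sits 9/3 = 3 dB above threshold.
Gain reduction = 9 − 3 = 6 dB.

6 dB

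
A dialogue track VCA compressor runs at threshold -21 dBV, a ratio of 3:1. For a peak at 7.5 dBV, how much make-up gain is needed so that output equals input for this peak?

19 dB

The peak compresses to -21 + 28.5/3 = -11.5 dBV.
To reach 7.5 dBV requires 7.5 − (-11.5) = 19 dB of make-up.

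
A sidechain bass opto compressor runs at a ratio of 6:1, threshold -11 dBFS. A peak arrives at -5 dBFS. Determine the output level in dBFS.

The input is 6 dB above the -11 dBFS threshold.
At 6:1 the overshoot is divided by 6, leaving 1 dB above threshold.
That puts the output at -10 dBFS.

-10 dBFS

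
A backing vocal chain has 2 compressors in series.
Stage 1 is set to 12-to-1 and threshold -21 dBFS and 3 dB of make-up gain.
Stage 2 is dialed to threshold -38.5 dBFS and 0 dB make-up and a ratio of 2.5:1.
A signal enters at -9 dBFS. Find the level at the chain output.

Stage 1: 12 dB above -21 dBFS, reduced 12:1 to 1 dB above → -20 dBFS; +3 dB make-up → -17 dBFS.
Stage 2: overshoot 21.5 dB → 21.5/2.5 = 8.6 dB → -29.9 dBFS.

-29.9 dBFS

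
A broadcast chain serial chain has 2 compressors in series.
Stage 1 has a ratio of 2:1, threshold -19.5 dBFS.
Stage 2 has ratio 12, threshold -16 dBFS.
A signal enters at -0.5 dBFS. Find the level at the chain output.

-15.5 dBFS

Stage 1: overshoot 19 dB → 19/2 = 9.5 dB → -10 dBFS.
Stage 2: 6 dB above -16 dBFS, reduced 12:1 to 0.5 dB above → -15.5 dBFS.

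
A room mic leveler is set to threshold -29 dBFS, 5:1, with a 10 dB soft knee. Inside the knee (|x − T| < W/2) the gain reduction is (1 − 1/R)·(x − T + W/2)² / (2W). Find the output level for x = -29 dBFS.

x − T + W/2 = -29 − (-29) + 5 = 5.
GR = (1 − 1/5) × 5² / 20 = 0.8 × 25 / 20 = 1 dB.
Output = -29 − 1 = -30 dBFS.

-30 dBFS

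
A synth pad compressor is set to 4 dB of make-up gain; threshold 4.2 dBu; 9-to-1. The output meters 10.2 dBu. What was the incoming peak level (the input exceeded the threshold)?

22.2 dBu

Remove make-up: 10.2 − 4 = 6.2 dBu.
The compressed level sits 6.2 − 4.2 = 2 dB over threshold.
Input overshoot = R × output overshoot = 18 dB → input = 4.2 + 18 = 22.2 dBu.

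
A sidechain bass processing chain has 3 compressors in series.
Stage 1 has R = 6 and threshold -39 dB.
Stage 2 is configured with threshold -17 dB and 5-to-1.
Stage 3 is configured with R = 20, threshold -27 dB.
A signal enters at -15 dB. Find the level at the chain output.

Stage 1: -15 dB is 24 dB over -39 dB; at 6:1 that becomes 4 dB over, giving -35 dB.
Stage 2: below threshold (-35 ≤ -17); passes unchanged; output -35 dB.
Stage 3: -35 dB is at or below the -27 dB threshold — no compression; output -35 dB.

-35 dB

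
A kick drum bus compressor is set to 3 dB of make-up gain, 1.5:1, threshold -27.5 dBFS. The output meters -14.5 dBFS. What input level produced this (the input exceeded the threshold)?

-12.5 dBFS

Before make-up, the level was -14.5 − 3 = -17.5 dBFS.
The compressed level sits -17.5 − (-27.5) = 10 dB over threshold.
Input overshoot = R × output overshoot = 15 dB → input = -27.5 + 15 = -12.5 dBFS.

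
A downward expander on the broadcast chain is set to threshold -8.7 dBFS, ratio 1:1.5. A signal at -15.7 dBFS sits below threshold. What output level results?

The input is 7 dB below the -8.7 dBFS threshold.
A 1:1.5 expander multiplies undershoot by 1.5: 7 × 1.5 = 10.5 dB below threshold.
Output = -8.7 − 10.5 = -19.2 dBFS.

-19.2 dBFS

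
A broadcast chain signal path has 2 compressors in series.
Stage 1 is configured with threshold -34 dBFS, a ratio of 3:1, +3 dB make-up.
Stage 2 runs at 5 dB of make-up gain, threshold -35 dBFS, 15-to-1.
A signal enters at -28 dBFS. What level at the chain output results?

-29.6 dBFS

Stage 1: 6 dB above -34 dBFS, reduced 3:1 to 2 dB above → -32 dBFS; +3 dB make-up → -29 dBFS.
Stage 2: -29 dBFS is 6 dB over -35 dBFS; at 15:1 that becomes 0.4 dB over, giving -34.6 dBFS; +5 dB make-up → -29.6 dBFS.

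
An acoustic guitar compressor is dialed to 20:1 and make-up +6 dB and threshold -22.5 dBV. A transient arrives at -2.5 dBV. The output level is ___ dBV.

-15.5 dBV

-2.5 dBV sits 20 dB over threshold.
At 20:1 the overshoot is divided by 20, leaving 1 dB above threshold.
Output = -22.5 + 1 = -21.5 dBV; make-up adds 6 dB, giving -15.5 dBV.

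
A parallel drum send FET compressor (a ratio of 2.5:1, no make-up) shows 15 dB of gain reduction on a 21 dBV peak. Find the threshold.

Input is 25 dB above T (since output overshoot × R = input overshoot: (6 − T)·2.5 = 21 − T gives T = -4 dBV).
Check: -4 + (21 − (-4))/2.5 = -4 + 10 = 6 dBV. ✓

-4 dBV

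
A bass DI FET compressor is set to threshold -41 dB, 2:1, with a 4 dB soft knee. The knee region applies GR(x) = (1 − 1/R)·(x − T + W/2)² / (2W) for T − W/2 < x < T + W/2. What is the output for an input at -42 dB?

x − T + W/2 = -42 − (-41) + 2 = 1.
GR = (1 − 1/2) × 1² / 8 = 0.5 × 1 / 8 = 0.0625 dB.
Output = -42 − 0.0625 = -42.0625 dB.

-42.0625 dB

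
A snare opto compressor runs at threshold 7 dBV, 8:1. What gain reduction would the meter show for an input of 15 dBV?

Overshoot = 15 − 7 = 8 dB.
After 8:1 compression the overshoot becomes 8/8 = 1 dB.
GR = overshoot in − overshoot out = 8 − 1 = 7 dB.

7 dB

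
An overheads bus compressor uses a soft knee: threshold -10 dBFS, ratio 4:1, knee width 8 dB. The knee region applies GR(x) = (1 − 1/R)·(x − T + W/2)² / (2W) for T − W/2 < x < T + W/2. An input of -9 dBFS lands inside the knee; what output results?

x − T + W/2 = -9 − (-10) + 4 = 5.
GR = (1 − 1/4) × 5² / 16 = 0.75 × 25 / 16 = 1.171875 dB.
Output = -9 − 1.171875 = -10.171875 dBFS.

-10.171875 dBFS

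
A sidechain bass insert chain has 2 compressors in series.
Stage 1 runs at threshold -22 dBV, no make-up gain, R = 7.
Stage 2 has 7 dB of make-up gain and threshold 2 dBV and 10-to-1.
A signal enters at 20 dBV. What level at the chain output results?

Stage 1: 20 dBV is 42 dB over -22 dBV; at 7:1 that becomes 6 dB over, giving -16 dBV.
Stage 2: -16 dBV ≤ 2 dBV, so stage 2 doesn't engage; make-up brings it to -9 dBV.

-9 dBV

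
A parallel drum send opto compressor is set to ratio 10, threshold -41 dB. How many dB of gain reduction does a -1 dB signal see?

Overshoot = -1 − (-41) = 40 dB.
After 10:1 compression the overshoot becomes 40/10 = 4 dB.
So the signal is attenuated by 40 − 4 = 36 dB.

36 dB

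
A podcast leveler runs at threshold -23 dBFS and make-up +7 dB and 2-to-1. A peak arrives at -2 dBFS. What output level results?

The input is 21 dB above the -23 dBFS threshold.
At 2:1 the overshoot is divided by 2, leaving 10.5 dB above threshold.
Output = -23 + 10.5 = -12.5 dBFS; make-up adds 7 dB, giving -5.5 dBFS.

-5.5 dBFS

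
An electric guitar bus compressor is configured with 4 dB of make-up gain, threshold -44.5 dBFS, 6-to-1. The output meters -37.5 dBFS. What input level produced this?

-26.5 dBFS

Remove make-up: -37.5 − 4 = -41.5 dBFS.
The compressed level sits -41.5 − (-44.5) = 3 dB over threshold.
Undo the ratio: input overshoot = 3 × 6 = 18 dB, giving input = -26.5 dBFS.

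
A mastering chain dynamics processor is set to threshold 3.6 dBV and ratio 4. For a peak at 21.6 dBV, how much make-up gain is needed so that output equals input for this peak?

Overshoot 18 dB → 18/4 = 4.5 dB after compression, so the compressed level is 3.6 + 4.5 = 8.1 dBV.
Make-up = target − compressed = 21.6 − 8.1 = 13.5 dB.

13.5 dB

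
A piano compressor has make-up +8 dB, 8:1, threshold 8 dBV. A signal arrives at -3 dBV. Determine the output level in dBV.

5 dBV

-3 dBV is 11 dB below the 8 dBV threshold, so no gain reduction is applied.
Make-up gain adds 8 dB: -3 + 8 = 5 dBV.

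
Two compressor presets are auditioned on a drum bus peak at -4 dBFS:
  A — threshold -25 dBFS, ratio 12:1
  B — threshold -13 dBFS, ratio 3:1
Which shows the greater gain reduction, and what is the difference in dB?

A, by 13.25 dB

A: GR = 21 − 21/12 = 19.25 dB.
B: GR = 9 − 9/3 = 6 dB.
A reduces 13.25 dB more.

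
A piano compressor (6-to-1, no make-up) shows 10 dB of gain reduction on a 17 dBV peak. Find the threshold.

Input is 12 dB above T (since output overshoot × R = input overshoot: (7 − T)·6 = 17 − T gives T = 5 dBV).
Check: 5 + (17 − 5)/6 = 5 + 2 = 7 dBV. ✓

5 dBV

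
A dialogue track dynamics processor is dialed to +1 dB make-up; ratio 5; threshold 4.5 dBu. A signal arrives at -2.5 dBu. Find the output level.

-2.5 dBu is 7 dB below the 4.5 dBu threshold, so no gain reduction is applied.
Make-up gain adds 1 dB: -2.5 + 1 = -1.5 dBu.

-1.5 dBu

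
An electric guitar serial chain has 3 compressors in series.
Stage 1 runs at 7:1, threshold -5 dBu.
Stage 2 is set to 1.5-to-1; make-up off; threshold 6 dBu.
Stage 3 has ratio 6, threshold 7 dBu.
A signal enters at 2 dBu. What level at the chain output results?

Stage 1: 7 dB above -5 dBu, reduced 7:1 to 1 dB above → -4 dBu.
Stage 2: -4 dBu is at or below the 6 dBu threshold — no compression; output -4 dBu.
Stage 3: -4 dBu ≤ 7 dBu, so stage 3 doesn't engage; output -4 dBu.

-4 dBu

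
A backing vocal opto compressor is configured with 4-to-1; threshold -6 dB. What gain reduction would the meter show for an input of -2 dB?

Overshoot = -2 − (-6) = 4 dB.
A 4:1 ratio leaves 1 dB of that excess.
GR = overshoot in − overshoot out = 4 − 1 = 3 dB.

3 dB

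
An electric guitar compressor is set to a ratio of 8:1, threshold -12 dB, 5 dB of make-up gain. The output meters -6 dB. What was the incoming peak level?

-4 dB

Remove make-up: -6 − 5 = -11 dB.
Post-compression overshoot = -11 − (-12) = 1 dB.
Before 8:1 compression the overshoot was 1 × 8 = 8 dB, so input = -12 + 8 = -4 dB.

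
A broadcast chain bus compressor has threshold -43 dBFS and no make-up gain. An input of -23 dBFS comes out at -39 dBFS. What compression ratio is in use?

5:1

Input overshoot = -23 − (-43) = 20 dB; output overshoot = -39 − (-43) = 4 dB.
Ratio = 20 / 4 = 5.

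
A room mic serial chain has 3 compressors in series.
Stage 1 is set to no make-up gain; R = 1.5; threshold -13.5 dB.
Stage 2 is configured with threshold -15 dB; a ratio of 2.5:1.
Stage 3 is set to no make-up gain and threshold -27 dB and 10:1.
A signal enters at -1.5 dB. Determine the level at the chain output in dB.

Stage 1: overshoot 12 dB → 12/1.5 = 8 dB → -5.5 dB.
Stage 2: -5.5 dB is 9.5 dB over -15 dB; at 2.5:1 that becomes 3.8 dB over, giving -11.2 dB.
Stage 3: 15.8 dB above -27 dB, reduced 10:1 to 1.58 dB above → -25.42 dB.

-25.42 dB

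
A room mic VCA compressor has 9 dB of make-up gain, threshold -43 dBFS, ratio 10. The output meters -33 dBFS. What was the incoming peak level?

Stripping the +9 dB make-up gives -42 dBFS at the gain stage.
That's 1 dB above the -43 dBFS threshold.
Undo the ratio: input overshoot = 1 × 10 = 10 dB, giving input = -33 dBFS.

-33 dBFS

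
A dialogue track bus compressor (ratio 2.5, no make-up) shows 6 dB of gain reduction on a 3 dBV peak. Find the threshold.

Let T be the threshold. Output overshoot = (input overshoot)/R, so -3 − T = (3 − T)/2.5.
2.5·(-3 − T) = 3 − T → 1.5·T = -7.5 − 3 = -10.5.
T = -10.5/1.5 = -7 dBV.

-7 dBV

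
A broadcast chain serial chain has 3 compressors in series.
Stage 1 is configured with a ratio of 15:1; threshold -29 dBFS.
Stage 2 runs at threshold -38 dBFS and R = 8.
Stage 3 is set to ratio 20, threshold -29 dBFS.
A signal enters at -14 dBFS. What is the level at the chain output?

-36.75 dBFS

Stage 1: -14 dBFS is 15 dB over -29 dBFS; at 15:1 that becomes 1 dB over, giving -28 dBFS.
Stage 2: -28 dBFS is 10 dB over -38 dBFS; at 8:1 that becomes 1.25 dB over, giving -36.75 dBFS.
Stage 3: below threshold (-36.75 ≤ -29); passes unchanged; output -36.75 dBFS.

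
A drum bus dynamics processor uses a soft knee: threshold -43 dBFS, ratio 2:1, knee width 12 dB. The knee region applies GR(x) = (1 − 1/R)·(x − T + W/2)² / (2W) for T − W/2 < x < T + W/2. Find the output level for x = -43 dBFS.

x − T + W/2 = -43 − (-43) + 6 = 6.
GR = (1 − 1/2) × 6² / 24 = 0.5 × 36 / 24 = 0.75 dB.
Output = -43 − 0.75 = -43.75 dBFS.

-43.75 dBFS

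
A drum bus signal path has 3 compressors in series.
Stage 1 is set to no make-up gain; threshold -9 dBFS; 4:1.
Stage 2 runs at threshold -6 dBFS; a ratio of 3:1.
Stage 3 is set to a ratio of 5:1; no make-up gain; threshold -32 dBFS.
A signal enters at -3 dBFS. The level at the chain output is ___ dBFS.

-27.1 dBFS

Stage 1: -3 dBFS is 6 dB over -9 dBFS; at 4:1 that becomes 1.5 dB over, giving -7.5 dBFS.
Stage 2: -7.5 dBFS ≤ -6 dBFS, so stage 2 doesn't engage; output -7.5 dBFS.
Stage 3: 24.5 dB above -32 dBFS, reduced 5:1 to 4.9 dB above → -27.1 dBFS.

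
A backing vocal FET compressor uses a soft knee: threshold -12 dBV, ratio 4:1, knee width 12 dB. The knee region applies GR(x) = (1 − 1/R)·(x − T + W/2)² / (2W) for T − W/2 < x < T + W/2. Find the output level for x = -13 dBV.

-13.78125 dBV

x − T + W/2 = -13 − (-12) + 6 = 5.
GR = (1 − 1/4) × 5² / 24 = 0.75 × 25 / 24 = 0.78125 dB.
Output = -13 − 0.78125 = -13.78125 dBV.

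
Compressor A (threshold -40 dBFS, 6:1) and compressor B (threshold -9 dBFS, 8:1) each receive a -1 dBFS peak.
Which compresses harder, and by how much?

A: GR = 39 − 39/6 = 32.5 dB.
B: GR = 8 − 8/8 = 7 dB.
A reduces 25.5 dB more.

A, by 25.5 dB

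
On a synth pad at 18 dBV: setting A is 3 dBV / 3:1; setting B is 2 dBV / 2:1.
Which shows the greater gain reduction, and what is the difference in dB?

A, by 2 dB

A: GR = 15 − 15/3 = 10 dB.
B: GR = 16 − 16/2 = 8 dB.
A applies 2 dB more gain reduction.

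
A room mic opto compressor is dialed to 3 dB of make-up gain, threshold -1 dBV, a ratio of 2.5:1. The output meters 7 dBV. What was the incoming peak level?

11.5 dBV

Remove make-up: 7 − 3 = 4 dBV.
Post-compression overshoot = 4 − (-1) = 5 dB.
Undo the ratio: input overshoot = 5 × 2.5 = 12.5 dB, giving input = 11.5 dBV.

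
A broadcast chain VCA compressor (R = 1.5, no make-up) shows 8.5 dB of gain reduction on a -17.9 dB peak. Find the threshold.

-43.4 dB

Let T be the threshold. Output overshoot = (input overshoot)/R, so -26.4 − T = (-17.9 − T)/1.5.
1.5·(-26.4 − T) = -17.9 − T → 0.5·T = -39.6 − (-17.9) = -21.7.
T = -21.7/0.5 = -43.4 dB.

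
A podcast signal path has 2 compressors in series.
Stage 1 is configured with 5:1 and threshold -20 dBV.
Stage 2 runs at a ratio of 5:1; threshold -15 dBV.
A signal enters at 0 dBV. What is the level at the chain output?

Stage 1: overshoot 20 dB → 20/5 = 4 dB → -16 dBV.
Stage 2: below threshold (-16 ≤ -15); passes unchanged; output -16 dBV.

-16 dBV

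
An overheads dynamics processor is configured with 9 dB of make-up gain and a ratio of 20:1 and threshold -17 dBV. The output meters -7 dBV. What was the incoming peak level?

Stripping the +9 dB make-up gives -16 dBV at the gain stage.
The compressed level sits -16 − (-17) = 1 dB over threshold.
Undo the ratio: input overshoot = 1 × 20 = 20 dB, giving input = 3 dBV.

3 dBV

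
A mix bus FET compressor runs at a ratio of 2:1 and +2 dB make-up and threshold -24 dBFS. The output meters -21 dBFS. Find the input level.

Stripping the +2 dB make-up gives -23 dBFS at the gain stage.
The compressed level sits -23 − (-24) = 1 dB over threshold.
Undo the ratio: input overshoot = 1 × 2 = 2 dB, giving input = -22 dBFS.

-22 dBFS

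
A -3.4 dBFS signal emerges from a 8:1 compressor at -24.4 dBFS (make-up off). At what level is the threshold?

Input is 24 dB above T (since output overshoot × R = input overshoot: (-24.4 − T)·8 = -3.4 − T gives T = -27.4 dBFS).
Check: -27.4 + (-3.4 − (-27.4))/8 = -27.4 + 3 = -24.4 dBFS. ✓

-27.4 dBFS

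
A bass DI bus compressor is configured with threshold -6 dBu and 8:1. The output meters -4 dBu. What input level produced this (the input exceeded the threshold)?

10 dBu

That's 2 dB above the -6 dBu threshold.
Input overshoot = R × output overshoot = 16 dB → input = -6 + 16 = 10 dBu.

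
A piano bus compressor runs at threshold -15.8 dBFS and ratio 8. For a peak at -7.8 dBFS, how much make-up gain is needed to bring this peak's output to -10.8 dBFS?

Overshoot 8 dB → 8/8 = 1 dB after compression, so the compressed level is -15.8 + 1 = -14.8 dBFS.
Make-up = target − compressed = -10.8 − (-14.8) = 4 dB.

4 dB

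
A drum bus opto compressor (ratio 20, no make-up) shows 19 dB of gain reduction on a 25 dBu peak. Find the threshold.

5 dBu

Gain reduction = 25 − 6 = 19 dB; output overshoot = GR / (R − 1) = 19 / 19 = 1 dB.
Threshold = output − output overshoot = 6 − 1 = 5 dBu.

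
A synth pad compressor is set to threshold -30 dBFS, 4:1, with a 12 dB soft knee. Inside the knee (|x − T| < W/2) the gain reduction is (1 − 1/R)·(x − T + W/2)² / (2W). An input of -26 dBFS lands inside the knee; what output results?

-29.125 dBFS

x − T + W/2 = -26 − (-30) + 6 = 10.
GR = (1 − 1/4) × 10² / 24 = 0.75 × 100 / 24 = 3.125 dB.
Output = -26 − 3.125 = -29.125 dBFS.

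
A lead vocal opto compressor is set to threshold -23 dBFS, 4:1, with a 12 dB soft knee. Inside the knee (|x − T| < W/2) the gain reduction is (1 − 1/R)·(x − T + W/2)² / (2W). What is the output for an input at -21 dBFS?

-23 dBFS

x − T + W/2 = -21 − (-23) + 6 = 8.
GR = (1 − 1/4) × 8² / 24 = 0.75 × 64 / 24 = 2 dB.
Output = -21 − 2 = -23 dBFS.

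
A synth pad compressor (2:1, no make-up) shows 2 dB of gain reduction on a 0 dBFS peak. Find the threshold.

-4 dBFS

Let T be the threshold. Output overshoot = (input overshoot)/R, so -2 − T = (0 − T)/2.
2·(-2 − T) = 0 − T → 1·T = -4 − 0 = -4.
T = -4/1 = -4 dBFS.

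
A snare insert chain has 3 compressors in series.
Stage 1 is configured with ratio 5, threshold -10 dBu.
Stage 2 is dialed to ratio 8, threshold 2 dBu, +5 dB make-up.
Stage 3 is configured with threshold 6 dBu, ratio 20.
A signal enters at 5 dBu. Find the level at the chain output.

-2 dBu

Stage 1: overshoot 15 dB → 15/5 = 3 dB → -7 dBu.
Stage 2: -7 dBu ≤ 2 dBu, so stage 2 doesn't engage; make-up brings it to -2 dBu.
Stage 3: -2 dBu is at or below the 6 dBu threshold — no compression; output -2 dBu.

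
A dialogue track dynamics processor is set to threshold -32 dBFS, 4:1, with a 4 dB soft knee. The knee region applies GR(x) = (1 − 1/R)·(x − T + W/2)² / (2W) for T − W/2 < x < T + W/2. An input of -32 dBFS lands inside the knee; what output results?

x − T + W/2 = -32 − (-32) + 2 = 2.
GR = (1 − 1/4) × 2² / 8 = 0.75 × 4 / 8 = 0.375 dB.
Output = -32 − 0.375 = -32.375 dBFS.

-32.375 dBFS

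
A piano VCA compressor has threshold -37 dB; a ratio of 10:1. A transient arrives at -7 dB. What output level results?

-34 dB

The input is 30 dB above the -37 dB threshold.
At 10:1 the overshoot is divided by 10, leaving 3 dB above threshold.
That puts the output at -34 dB.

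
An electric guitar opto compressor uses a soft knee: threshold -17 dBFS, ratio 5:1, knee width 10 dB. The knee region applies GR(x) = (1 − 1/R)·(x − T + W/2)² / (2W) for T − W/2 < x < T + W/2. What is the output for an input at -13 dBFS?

x − T + W/2 = -13 − (-17) + 5 = 9.
GR = (1 − 1/5) × 9² / 20 = 0.8 × 81 / 20 = 3.24 dB.
Output = -13 − 3.24 = -16.24 dBFS.

-16.24 dBFS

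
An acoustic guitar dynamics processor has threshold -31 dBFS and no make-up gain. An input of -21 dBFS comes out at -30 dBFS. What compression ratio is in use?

10:1

Input overshoot = -21 − (-31) = 10 dB; output overshoot = -30 − (-31) = 1 dB.
Ratio = 10 / 1 = 10.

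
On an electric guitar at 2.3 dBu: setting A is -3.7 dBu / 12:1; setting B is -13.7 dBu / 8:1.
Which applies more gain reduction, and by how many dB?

A: 6 dB over, compressed to 0.5 dB over, so 5.5 dB of GR.
B: 16 dB over, compressed to 2 dB over, so 14 dB of GR.
B applies 8.5 dB more gain reduction.

B, by 8.5 dB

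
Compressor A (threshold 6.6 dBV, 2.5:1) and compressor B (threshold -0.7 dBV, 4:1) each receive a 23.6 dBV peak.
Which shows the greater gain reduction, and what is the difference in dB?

B, by 8.025 dB

A: overshoot 17 dB → output overshoot 6.8 dB → GR 10.2 dB.
B: overshoot 24.3 dB → output overshoot 6.075 dB → GR 18.225 dB.
B applies 8.025 dB more gain reduction.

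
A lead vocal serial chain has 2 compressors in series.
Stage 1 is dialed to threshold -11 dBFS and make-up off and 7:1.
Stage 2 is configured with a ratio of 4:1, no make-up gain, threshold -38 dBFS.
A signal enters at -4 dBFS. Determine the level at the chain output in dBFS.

Stage 1: -4 dBFS is 7 dB over -11 dBFS; at 7:1 that becomes 1 dB over, giving -10 dBFS.
Stage 2: -10 dBFS is 28 dB over -38 dBFS; at 4:1 that becomes 7 dB over, giving -31 dBFS.

-31 dBFS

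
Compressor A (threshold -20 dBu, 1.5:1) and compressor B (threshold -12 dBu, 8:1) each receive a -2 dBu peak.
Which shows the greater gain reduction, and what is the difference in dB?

B, by 2.75 dB

A: 18 dB over, compressed to 12 dB over, so 6 dB of GR.
B: 10 dB over, compressed to 1.25 dB over, so 8.75 dB of GR.
B reduces 2.75 dB more.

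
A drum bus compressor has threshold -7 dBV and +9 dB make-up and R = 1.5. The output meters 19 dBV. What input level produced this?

18.5 dBV

Stripping the +9 dB make-up gives 10 dBV at the gain stage.
That's 17 dB above the -7 dBV threshold.
Before 1.5:1 compression the overshoot was 17 × 1.5 = 25.5 dB, so input = -7 + 25.5 = 18.5 dBV.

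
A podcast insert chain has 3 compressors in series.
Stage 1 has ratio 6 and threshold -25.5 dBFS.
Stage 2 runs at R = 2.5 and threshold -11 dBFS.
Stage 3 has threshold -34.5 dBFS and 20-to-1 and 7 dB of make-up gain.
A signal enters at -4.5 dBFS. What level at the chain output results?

-26.875 dBFS

Stage 1: -4.5 dBFS is 21 dB over -25.5 dBFS; at 6:1 that becomes 3.5 dB over, giving -22 dBFS.
Stage 2: below threshold (-22 ≤ -11); passes unchanged; output -22 dBFS.
Stage 3: overshoot 12.5 dB → 12.5/20 = 0.625 dB → -33.875 dBFS; +7 dB make-up → -26.875 dBFS.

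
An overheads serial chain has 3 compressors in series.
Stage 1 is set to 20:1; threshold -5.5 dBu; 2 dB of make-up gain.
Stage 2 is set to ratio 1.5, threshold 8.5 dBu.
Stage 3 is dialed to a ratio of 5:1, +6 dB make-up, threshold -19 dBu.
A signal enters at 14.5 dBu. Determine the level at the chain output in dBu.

-9.7 dBu

Stage 1: 20 dB above -5.5 dBu, reduced 20:1 to 1 dB above → -4.5 dBu; +2 dB make-up → -2.5 dBu.
Stage 2: -2.5 dBu is at or below the 8.5 dBu threshold — no compression; output -2.5 dBu.
Stage 3: 16.5 dB above -19 dBu, reduced 5:1 to 3.3 dB above → -15.7 dBu; +6 dB make-up → -9.7 dBu.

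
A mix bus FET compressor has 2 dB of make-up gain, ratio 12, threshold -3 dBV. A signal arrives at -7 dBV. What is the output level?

-7 dBV is 4 dB below the -3 dBV threshold, so no gain reduction is applied.
Make-up gain adds 2 dB: -7 + 2 = -5 dBV.

-5 dBV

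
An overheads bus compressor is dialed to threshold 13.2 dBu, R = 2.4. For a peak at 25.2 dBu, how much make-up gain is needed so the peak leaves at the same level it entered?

7 dB

Without make-up, output = threshold + overshoot/2.4 = 13.2 + 5 = 18.2 dBu.
Gap to target: 7 dB.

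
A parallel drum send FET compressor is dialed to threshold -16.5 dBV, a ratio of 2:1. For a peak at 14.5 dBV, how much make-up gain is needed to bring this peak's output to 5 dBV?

The peak compresses to -16.5 + 31/2 = -1 dBV.
To reach 5 dBV requires 5 − (-1) = 6 dB of make-up.

6 dB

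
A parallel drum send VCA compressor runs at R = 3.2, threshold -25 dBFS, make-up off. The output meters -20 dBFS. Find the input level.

-9 dBFS

The compressed level sits -20 − (-25) = 5 dB over threshold.
Input overshoot = R × output overshoot = 16 dB → input = -25 + 16 = -9 dBFS.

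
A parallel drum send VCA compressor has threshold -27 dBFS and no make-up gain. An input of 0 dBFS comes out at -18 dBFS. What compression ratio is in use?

3:1

Input overshoot = 0 − (-27) = 27 dB; output overshoot = -18 − (-27) = 9 dB.
Ratio = 27 / 9 = 3.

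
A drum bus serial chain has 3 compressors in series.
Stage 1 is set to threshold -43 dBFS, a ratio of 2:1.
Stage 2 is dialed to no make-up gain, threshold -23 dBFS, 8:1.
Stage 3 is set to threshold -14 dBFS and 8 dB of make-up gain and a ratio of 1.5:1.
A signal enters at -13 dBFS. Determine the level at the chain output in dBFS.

-20 dBFS

Stage 1: 30 dB above -43 dBFS, reduced 2:1 to 15 dB above → -28 dBFS.
Stage 2: -28 dBFS is at or below the -23 dBFS threshold — no compression; output -28 dBFS.
Stage 3: -28 dBFS is at or below the -14 dBFS threshold — no compression; make-up brings it to -20 dBFS.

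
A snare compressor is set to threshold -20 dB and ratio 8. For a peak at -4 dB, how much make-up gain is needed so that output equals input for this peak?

14 dB

Without make-up, output = threshold + overshoot/8 = -20 + 2 = -18 dB.
Gap to target: 14 dB.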